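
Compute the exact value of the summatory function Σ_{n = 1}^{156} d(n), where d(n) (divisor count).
Σ_{n ≤ 156} d(n) = 820

Compute d(n) for each 1 ≤ n ≤ 156: d(1) = 1, d(2) = 2, d(3) = 2, d(4) = 3, d(5) = 2, d(6) = 4, d(7) = 2, d(8) = 4, d(9) = 3, d(10) = 4, d(11) = 2, d(12) = 6, d(13) = 2, d(14) = 4, d(15) = 4, d(16) = 5, d(17) = 2, d(18) = 6, d(19) = 2, d(20) = 6, d(21) = 4, d(22) = 4, d(23) = 2, d(24) = 8, d(25) = 3, d(26) = 4, d(27) = 4, d(28) = 6, d(29) = 2, d(30) = 8, d(31) = 2, d(32) = 6, d(33) = 4, d(34) = 4, d(35) = 4, d(36) = 9, d(37) = 2, d(38) = 4, d(39) = 4, d(40) = 8, d(41) = 2, d(42) = 8, d(43) = 2, d(44) = 6, d(45) = 6, d(46) = 4, d(47) = 2, d(48) = 10, d(49) = 3, d(50) = 6, d(51) = 4, d(52) = 6, d(53) = 2, d(54) = 8, d(55) = 4, d(56) = 8, d(57) = 4, d(58) = 4, d(59) = 2, d(60) = 12, d(61) = 2, d(62) = 4, d(63) = 6, d(64) = 7, d(65) = 4, d(66) = 8, d(67) = 2, d(68) = 6, d(69) = 4, d(70) = 8, d(71) = 2, d(72) = 12, d(73) = 2, d(74) = 4, d(75) = 6, d(76) = 6, d(77) = 4, d(78) = 8, d(79) = 2, d(80) = 10, d(81) = 5, d(82) = 4, d(83) = 2, d(84) = 12, d(85) = 4, d(86) = 4, d(87) = 4, d(88) = 8, d(89) = 2, d(90) = 12, d(91) = 4, d(92) = 6, d(93) = 4, d(94) = 4, d(95) = 4, d(96) = 12, d(97) = 2, d(98) = 6, d(99) = 6, d(100) = 9, d(101) = 2, d(102) = 8, d(103) = 2, d(104) = 8, d(105) = 8, d(106) = 4, d(107) = 2, d(108) = 12, d(109) = 2, d(110) = 8, d(111) = 4, d(112) = 10, d(113) = 2, d(114) = 8, d(115) = 4, d(116) = 6, d(117) = 6, d(118) = 4, d(119) = 4, d(120) = 16, d(121) = 3, d(122) = 4, d(123) = 4, d(124) = 6, d(125) = 4, d(126) = 12, d(127) = 2, d(128) = 8, d(129) = 4, d(130) = 8, d(131) = 2, d(132) = 12, d(133) = 4, d(134) = 4, d(135) = 8, d(136) = 8, d(137) = 2, d(138) = 8, d(139) = 2, d(140) = 12, d(141) = 4, d(142) = 4, d(143) = 4, d(144) = 15, d(145) = 4, d(146) = 4, d(147) = 6, d(148) = 6, d(149) = 2, d(150) = 12, d(151) = 2, d(152) = 8, d(153) = 6, d(154) = 8, d(155) = 4, d(156) = 12. Summing all 156 values: 820. (Dirichlet's divisor formula: Σ_{n ≤ x} d(n) = x ln(x) + (2γ − 1) x + O(√x). For x = 156, the asymptotic estimate is ≈ 811.87.)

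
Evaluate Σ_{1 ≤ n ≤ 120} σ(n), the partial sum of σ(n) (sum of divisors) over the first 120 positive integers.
Σ_{n ≤ 120} σ(n) = 11973

Compute σ(n) for each 1 ≤ n ≤ 120: σ(1) = 1, σ(2) = 3, σ(3) = 4, σ(4) = 7, σ(5) = 6, σ(6) = 12, σ(7) = 8, σ(8) = 15, σ(9) = 13, σ(10) = 18, σ(11) = 12, σ(12) = 28, σ(13) = 14, σ(14) = 24, σ(15) = 24, σ(16) = 31, σ(17) = 18, σ(18) = 39, σ(19) = 20, σ(20) = 42, σ(21) = 32, σ(22) = 36, σ(23) = 24, σ(24) = 60, σ(25) = 31, σ(26) = 42, σ(27) = 40, σ(28) = 56, σ(29) = 30, σ(30) = 72, σ(31) = 32, σ(32) = 63, σ(33) = 48, σ(34) = 54, σ(35) = 48, σ(36) = 91, σ(37) = 38, σ(38) = 60, σ(39) = 56, σ(40) = 90, σ(41) = 42, σ(42) = 96, σ(43) = 44, σ(44) = 84, σ(45) = 78, σ(46) = 72, σ(47) = 48, σ(48) = 124, σ(49) = 57, σ(50) = 93, σ(51) = 72, σ(52) = 98, σ(53) = 54, σ(54) = 120, σ(55) = 72, σ(56) = 120, σ(57) = 80, σ(58) = 90, σ(59) = 60, σ(60) = 168, σ(61) = 62, σ(62) = 96, σ(63) = 104, σ(64) = 127, σ(65) = 84, σ(66) = 144, σ(67) = 68, σ(68) = 126, σ(69) = 96, σ(70) = 144, σ(71) = 72, σ(72) = 195, σ(73) = 74, σ(74) = 114, σ(75) = 124, σ(76) = 140, σ(77) = 96, σ(78) = 168, σ(79) = 80, σ(80) = 186, σ(81) = 121, σ(82) = 126, σ(83) = 84, σ(84) = 224, σ(85) = 108, σ(86) = 132, σ(87) = 120, σ(88) = 180, σ(89) = 90, σ(90) = 234, σ(91) = 112, σ(92) = 168, σ(93) = 128, σ(94) = 144, σ(95) = 120, σ(96) = 252, σ(97) = 98, σ(98) = 171, σ(99) = 156, σ(100) = 217, σ(101) = 102, σ(102) = 216, σ(103) = 104, σ(104) = 210, σ(105) = 192, σ(106) = 162, σ(107) = 108, σ(108) = 280, σ(109) = 110, σ(110) = 216, σ(111) = 152, σ(112) = 248, σ(113) = 114, σ(114) = 240, σ(115) = 144, σ(116) = 210, σ(117) = 182, σ(118) = 180, σ(119) = 144, σ(120) = 360. Summing all 120 values: 11973. (Average order: Σ_{n ≤ x} σ(n) ~ (π²/12) x². For x = 120, (π²/12)·120² ≈ 11843.53.)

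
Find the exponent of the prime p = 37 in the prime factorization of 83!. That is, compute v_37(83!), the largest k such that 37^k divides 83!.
v_37(83!) = 2

Legendre's formula: v_p(n!) = Σ_{k ≥ 1} ⌊n / p^k⌋. For p = 37, n = 83, the terms are:
  ⌊83/37^1⌋ = ⌊83/37⌋ = 2
(the next term ⌊83/37^2⌋ = 0, terminating the sum). Summing: v_37(83!) = 2 = 2.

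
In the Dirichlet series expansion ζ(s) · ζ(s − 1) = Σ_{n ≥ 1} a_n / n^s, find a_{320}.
σ(320) = 762

In the product (Σ m^0/m^s)(Σ k / k^s) = Σ (Σ_{d | n} d) / n^s, the coefficient of 1/n^s is σ(n) = Σ_{d | n} d. For n = 320, divisors are [1, 2, 4, 5, 8, 10, 16, 20, 32, 40, 64, 80, 160, 320]; summing: σ(320) = 762.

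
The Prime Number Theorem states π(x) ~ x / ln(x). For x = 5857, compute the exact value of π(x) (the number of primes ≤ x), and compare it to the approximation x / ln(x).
π(5857) = 770;  x/ln(x) ≈ 675.13;  relative error ≈ 12.32%.

Directly count primes up to 5857: π(5857) = 770. The PNT approximation gives 5857/ln(5857) ≈ 5857/8.67539 ≈ 675.13. Relative error (π(x) − x/ln(x)) / π(x) ≈ 12.32%; the approximation is known to undercount slightly (Li(x) is a better estimate).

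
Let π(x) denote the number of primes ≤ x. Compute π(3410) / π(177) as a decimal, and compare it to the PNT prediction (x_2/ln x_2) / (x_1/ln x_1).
π(3410)/π(177) = 479/40 ≈ 11.9750;  PNT prediction ≈ 12.2591.

π(177) = 40 and π(3410) = 479, so π(3410)/π(177) ≈ 11.9750. The PNT-predicted ratio is (3410/ln(3410)) / (177/ln(177)) ≈ 12.2591. The two agree to within a few percent, as expected.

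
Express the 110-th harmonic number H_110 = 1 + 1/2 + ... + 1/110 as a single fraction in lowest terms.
H_110 = 812425573941376284756780362571245808659649778037/153803387341307877636928566091115101174034840640

Direct summation: H_110 = 1 + 1/2 + ... + 1/110. The least common denominator is lcm(1, ..., 110) = 8459186303771933270031071135011330564571916235200; over this denominator the numerator is 8459186303771933270031071135011330564571916235200 + 4229593151885966635015535567505665282285958117600 + 2819728767923977756677023711670443521523972078400 + 2114796575942983317507767783752832641142979058800 + 1691837260754386654006214227002266112914383247040 + 1409864383961988878338511855835221760761986039200 + 1208455186253133324290153019287332937795988033600 + 1057398287971491658753883891876416320571489529400 + 939909589307992585559007903890147840507990692800 + 845918630377193327003107113501133056457191623520 + 769016936706539388184642830455575505870174203200 + 704932191980994439169255927917610880380993019600 + 650706638751687174617774702693179274197839710400 + 604227593126566662145076509643666468897994016800 + 563945753584795551335404742334088704304794415680 + 528699143985745829376941945938208160285744764700 + 497599194339525486472415949118313562621877425600 + 469954794653996292779503951945073920253995346400 + 445220331777470172106898480790070029714311380800 + 422959315188596663501553556750566528228595811760 + 402818395417711108096717673095777645931996011200 + 384508468353269694092321415227787752935087101600 + 367790708859649272610046571087449154981387662400 + 352466095990497219584627963958805440190496509800 + 338367452150877330801242845400453222582876649408 + 325353319375843587308887351346589637098919855200 + 313303196435997528519669301296715946835996897600 + 302113796563283331072538254821833234448997008400 + 291696079440411492070036935690045881536962628800 + 281972876792397775667702371167044352152397207840 + 272876977541030105484873262419720340792642459200 + 264349571992872914688470972969104080142872382350 + 256338978902179796061547610151858501956724734400 + 248799597169762743236207974559156781310938712800 + 241691037250626664858030603857466587559197606720 + 234977397326998146389751975972536960126997673200 + 228626656858700899190028949594900826069511249600 + 222610165888735086053449240395035014857155690400 + 216902212917229058205924900897726424732613236800 + 211479657594298331750776778375283264114297905880 + 206321617165169104147099295975886111331022347200 + 201409197708855554048358836547888822965998005600 + 196725262878417052791420258953751873594695726400 + 192254234176634847046160707613893876467543550800 + 187981917861598517111801580778029568101598138560 + 183895354429824636305023285543724577490693831200 + 179982687314296452553852577340666607756849281600 + 176233047995248609792313981979402720095248254900 + 172636455179019046327164717041047562542284004800 + 169183726075438665400621422700226611291438324704 + 165866398113175162157471983039437854207292475200 + 162676659687921793654443675673294818549459927600 + 159607288750413835283605115754930765369281438400 + 156651598217998764259834650648357973417998448800 + 153803387341307877636928566091115101174034840640 + 151056898281641665536269127410916617224498504200 + 148406777259156724035632826930023343238103793600 + 145848039720205746035018467845022940768481314400 + 143376039046981919831035103983242890924947732800 + 140986438396198887833851185583522176076198603920 + 138675185307736610984115920246087386304457643200 + 136438488770515052742436631209860170396321229600 + 134272798472570369365572557698592548643998670400 + 132174785996436457344235486484552040071436191175 + 130141327750337434923554940538635854839567942080 + 128169489451089898030773805075929250978362367200 + 126256511996596018955687628880766127829431585600 + 124399798584881371618103987279578390655469356400 + 122596902953216424203348857029149718327129220800 + 120845518625313332429015301928733293779598803360 + 119143469067210327746916494859314514993970651200 + 117488698663499073194875987986268480063498836600 + 115879264435231962603165358013853843350300222400 + 114313328429350449595014474797450413034755624800 + 112789150716959110267080948466817740860958883136 + 111305082944367543026724620197517507428577845200 + 109859562386648484026377547207939357981453457600 + 108451106458614529102962450448863212366306618400 + 107078307642682699620646470063434564108505268800 + 105739828797149165875388389187641632057148952940 + 104434398811999176173223100432238648945332299200 + 103160808582584552073549647987943055665511173600 + 101917907274360641807603266686883500777974894400 + 100704598854427777024179418273944411482999002800 + 99519838867905097294483189823662712524375485120 + 98362631439208526395710129476875936797347863200 + 97232026480137164023345645230015293845654209600 + 96127117088317423523080353806946938233771775400 + 95047037121032958090236754325970006343504676800 + 93990958930799258555900790389014784050799069280 + 92958091250241024945396386099025610599691387200 + 91947677214912318152511642771862288745346915600 + 90958992513676701828291087473240113597547486400 + 89991343657148226276926288670333303878424640800 + 89044066355494034421379696158014005942862276160 + 88116523997624304896156990989701360047624127450 + 87208106224452920309598671494962170768782641600 + 86318227589509523163582358520523781271142002400 + 85446326300726598687182536717286167318908244800 + 84591863037719332700310711350113305645719162352 + 83754319839326071980505654802092381827444715200 + 82933199056587581078735991519718927103646237600 + 82128022366717798738165739174867287034678798400 + 81338329843960896827221837836647409274729963800 + 80563679083542221619343534619155529186399202240 + 79803644375206917641802557877465382684640719200 + 79057815923102180093748328364591874435251553600 + 78325799108999382129917325324178986708999224400 + 77607213796072782293863037935883766647448772800 + 76901693670653938818464283045557550587017420320 = 44683406566775695661622919941418519476280737792035, so H_110 = 44683406566775695661622919941418519476280737792035/8459186303771933270031071135011330564571916235200; reducing by gcd(44683406566775695661622919941418519476280737792035, 8459186303771933270031071135011330564571916235200) = 55 gives 812425573941376284756780362571245808659649778037/153803387341307877636928566091115101174034840640 ≈ 5.28223. (The PNT-adjacent estimate ln(110) + γ ≈ 5.27770 matches within O(1/n).)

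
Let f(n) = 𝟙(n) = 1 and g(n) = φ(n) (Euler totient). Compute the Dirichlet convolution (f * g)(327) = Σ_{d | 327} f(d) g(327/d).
(𝟙 * φ)(327) = 327

Divisors of 327: [1, 3, 109, 327]. For each d | 327:
  d = 1: 𝟙(1) · φ(327/1) = 1 · 216 = 216
  d = 3: 𝟙(3) · φ(327/3) = 1 · 108 = 108
  d = 109: 𝟙(109) · φ(327/109) = 1 · 2 = 2
  d = 327: 𝟙(327) · φ(327/327) = 1 · 1 = 1
Summing: (𝟙 * φ)(327) = 216 + 108 + 2 + 1 = 327.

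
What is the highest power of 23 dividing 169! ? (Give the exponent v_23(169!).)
v_23(169!) = 7

Legendre's formula: v_p(n!) = Σ_{k ≥ 1} ⌊n / p^k⌋. For p = 23, n = 169, the terms are:
  ⌊169/23^1⌋ = ⌊169/23⌋ = 7
(the next term ⌊169/23^2⌋ = 0, terminating the sum). Summing: v_23(169!) = 7 = 7.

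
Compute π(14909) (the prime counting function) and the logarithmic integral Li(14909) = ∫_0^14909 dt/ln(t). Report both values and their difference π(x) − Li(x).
π(14909) = 1746;  Li(14909) ≈ 1767.16;  π(x) − Li(x) ≈ -21.16.

Direct count of primes ≤ 14909 gives π(14909) = 1746. Numerical evaluation of the logarithmic integral gives Li(14909) ≈ 1767.16. The difference π(x) − Li(x) ≈ -21.16 is typically negative for small/moderate x (Li(x) overestimates), though Littlewood's theorem shows this sign changes infinitely often.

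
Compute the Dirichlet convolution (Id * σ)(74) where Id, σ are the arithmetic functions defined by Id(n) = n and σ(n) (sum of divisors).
(Id * σ)(74) = 375

Divisors of 74: [1, 2, 37, 74]. For each d | 74:
  d = 1: Id(1) · σ(74/1) = 1 · 114 = 114
  d = 2: Id(2) · σ(74/2) = 2 · 38 = 76
  d = 37: Id(37) · σ(74/37) = 37 · 3 = 111
  d = 74: Id(74) · σ(74/74) = 74 · 1 = 74
Summing: (Id * σ)(74) = 114 + 76 + 111 + 74 = 375.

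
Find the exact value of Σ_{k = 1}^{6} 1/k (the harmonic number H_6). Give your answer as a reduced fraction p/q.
H_6 = 49/20

Direct summation: H_6 = 1 + 1/2 + ... + 1/6. The least common denominator is lcm(1, ..., 6) = 60; over this denominator the numerator is 60 + 30 + 20 + 15 + 12 + 10 = 147, so H_6 = 147/60; reducing by gcd(147, 60) = 3 gives 49/20 ≈ 2.45000. (The PNT-adjacent estimate ln(6) + γ ≈ 2.36898 matches within O(1/n).)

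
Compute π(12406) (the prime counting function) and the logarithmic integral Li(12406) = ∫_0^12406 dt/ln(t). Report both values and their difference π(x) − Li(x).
π(12406) = 1480;  Li(12406) ≈ 1504.25;  π(x) − Li(x) ≈ -24.25.

Direct count of primes ≤ 12406 gives π(12406) = 1480. Numerical evaluation of the logarithmic integral gives Li(12406) ≈ 1504.25. The difference π(x) − Li(x) ≈ -24.25 is typically negative for small/moderate x (Li(x) overestimates), though Littlewood's theorem shows this sign changes infinitely often.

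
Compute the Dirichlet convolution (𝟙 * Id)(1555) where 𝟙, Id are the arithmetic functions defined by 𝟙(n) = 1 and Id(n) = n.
(𝟙 * Id)(1555) = 1872

Divisors of 1555: [1, 5, 311, 1555]. For each d | 1555:
  d = 1: 𝟙(1) · Id(1555/1) = 1 · 1555 = 1555
  d = 5: 𝟙(5) · Id(1555/5) = 1 · 311 = 311
  d = 311: 𝟙(311) · Id(1555/311) = 1 · 5 = 5
  d = 1555: 𝟙(1555) · Id(1555/1555) = 1 · 1 = 1
Summing: (𝟙 * Id)(1555) = 1555 + 311 + 5 + 1 = 1872.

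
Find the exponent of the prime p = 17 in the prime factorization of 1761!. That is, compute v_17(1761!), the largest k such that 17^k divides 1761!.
v_17(1761!) = 109

Legendre's formula: v_p(n!) = Σ_{k ≥ 1} ⌊n / p^k⌋. For p = 17, n = 1761, the terms are:
  ⌊1761/17^1⌋ = ⌊1761/17⌋ = 103
  ⌊1761/17^2⌋ = ⌊1761/289⌋ = 6
(the next term ⌊1761/17^3⌋ = 0, terminating the sum). Summing: v_17(1761!) = 103 + 6 = 109.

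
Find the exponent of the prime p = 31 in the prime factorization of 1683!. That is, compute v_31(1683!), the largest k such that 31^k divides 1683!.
v_31(1683!) = 55

Legendre's formula: v_p(n!) = Σ_{k ≥ 1} ⌊n / p^k⌋. For p = 31, n = 1683, the terms are:
  ⌊1683/31^1⌋ = ⌊1683/31⌋ = 54
  ⌊1683/31^2⌋ = ⌊1683/961⌋ = 1
(the next term ⌊1683/31^3⌋ = 0, terminating the sum). Summing: v_31(1683!) = 54 + 1 = 55.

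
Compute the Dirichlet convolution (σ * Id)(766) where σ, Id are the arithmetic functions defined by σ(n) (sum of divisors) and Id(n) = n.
(σ * Id)(766) = 3835

Divisors of 766: [1, 2, 383, 766]. For each d | 766:
  d = 1: σ(1) · Id(766/1) = 1 · 766 = 766
  d = 2: σ(2) · Id(766/2) = 3 · 383 = 1149
  d = 383: σ(383) · Id(766/383) = 384 · 2 = 768
  d = 766: σ(766) · Id(766/766) = 1152 · 1 = 1152
Summing: (σ * Id)(766) = 766 + 1149 + 768 + 1152 = 3835.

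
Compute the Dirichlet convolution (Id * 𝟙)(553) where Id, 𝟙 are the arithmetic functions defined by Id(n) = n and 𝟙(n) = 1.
(Id * 𝟙)(553) = 640

Divisors of 553: [1, 7, 79, 553]. For each d | 553:
  d = 1: Id(1) · 𝟙(553/1) = 1 · 1 = 1
  d = 7: Id(7) · 𝟙(553/7) = 7 · 1 = 7
  d = 79: Id(79) · 𝟙(553/79) = 79 · 1 = 79
  d = 553: Id(553) · 𝟙(553/553) = 553 · 1 = 553
Summing: (Id * 𝟙)(553) = 1 + 7 + 79 + 553 = 640.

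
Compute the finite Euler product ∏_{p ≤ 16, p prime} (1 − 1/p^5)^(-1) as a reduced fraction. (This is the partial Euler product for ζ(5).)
∏ = 2548391272552125/2457639696903844

The primes p ≤ 16 are [2, 3, 5, 7, 11, 13]. For each prime, (1 − 1/p^5)^(-1) = p^5 / (p^5 − 1). The product is (1 − 1/2^5)^(-1), (1 − 1/3^5)^(-1), (1 − 1/5^5)^(-1), (1 − 1/7^5)^(-1), (1 − 1/11^5)^(-1), (1 − 1/13^5)^(-1) = ∏ p^5 / (p^5 − 1) = 2548391272552125/2457639696903844.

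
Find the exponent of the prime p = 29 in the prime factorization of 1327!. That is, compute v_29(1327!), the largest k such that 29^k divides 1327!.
v_29(1327!) = 46

Legendre's formula: v_p(n!) = Σ_{k ≥ 1} ⌊n / p^k⌋. For p = 29, n = 1327, the terms are:
  ⌊1327/29^1⌋ = ⌊1327/29⌋ = 45
  ⌊1327/29^2⌋ = ⌊1327/841⌋ = 1
(the next term ⌊1327/29^3⌋ = 0, terminating the sum). Summing: v_29(1327!) = 45 + 1 = 46.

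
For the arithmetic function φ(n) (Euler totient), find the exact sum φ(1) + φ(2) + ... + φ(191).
Σ_{n ≤ 191} φ(n) = 11166

Compute φ(n) for each 1 ≤ n ≤ 191: φ(1) = 1, φ(2) = 1, φ(3) = 2, φ(4) = 2, φ(5) = 4, φ(6) = 2, φ(7) = 6, φ(8) = 4, φ(9) = 6, φ(10) = 4, φ(11) = 10, φ(12) = 4, φ(13) = 12, φ(14) = 6, φ(15) = 8, φ(16) = 8, φ(17) = 16, φ(18) = 6, φ(19) = 18, φ(20) = 8, φ(21) = 12, φ(22) = 10, φ(23) = 22, φ(24) = 8, φ(25) = 20, φ(26) = 12, φ(27) = 18, φ(28) = 12, φ(29) = 28, φ(30) = 8, φ(31) = 30, φ(32) = 16, φ(33) = 20, φ(34) = 16, φ(35) = 24, φ(36) = 12, φ(37) = 36, φ(38) = 18, φ(39) = 24, φ(40) = 16, φ(41) = 40, φ(42) = 12, φ(43) = 42, φ(44) = 20, φ(45) = 24, φ(46) = 22, φ(47) = 46, φ(48) = 16, φ(49) = 42, φ(50) = 20, φ(51) = 32, φ(52) = 24, φ(53) = 52, φ(54) = 18, φ(55) = 40, φ(56) = 24, φ(57) = 36, φ(58) = 28, φ(59) = 58, φ(60) = 16, φ(61) = 60, φ(62) = 30, φ(63) = 36, φ(64) = 32, φ(65) = 48, φ(66) = 20, φ(67) = 66, φ(68) = 32, φ(69) = 44, φ(70) = 24, φ(71) = 70, φ(72) = 24, φ(73) = 72, φ(74) = 36, φ(75) = 40, φ(76) = 36, φ(77) = 60, φ(78) = 24, φ(79) = 78, φ(80) = 32, φ(81) = 54, φ(82) = 40, φ(83) = 82, φ(84) = 24, φ(85) = 64, φ(86) = 42, φ(87) = 56, φ(88) = 40, φ(89) = 88, φ(90) = 24, φ(91) = 72, φ(92) = 44, φ(93) = 60, φ(94) = 46, φ(95) = 72, φ(96) = 32, φ(97) = 96, φ(98) = 42, φ(99) = 60, φ(100) = 40, φ(101) = 100, φ(102) = 32, φ(103) = 102, φ(104) = 48, φ(105) = 48, φ(106) = 52, φ(107) = 106, φ(108) = 36, φ(109) = 108, φ(110) = 40, φ(111) = 72, φ(112) = 48, φ(113) = 112, φ(114) = 36, φ(115) = 88, φ(116) = 56, φ(117) = 72, φ(118) = 58, φ(119) = 96, φ(120) = 32, φ(121) = 110, φ(122) = 60, φ(123) = 80, φ(124) = 60, φ(125) = 100, φ(126) = 36, φ(127) = 126, φ(128) = 64, φ(129) = 84, φ(130) = 48, φ(131) = 130, φ(132) = 40, φ(133) = 108, φ(134) = 66, φ(135) = 72, φ(136) = 64, φ(137) = 136, φ(138) = 44, φ(139) = 138, φ(140) = 48, φ(141) = 92, φ(142) = 70, φ(143) = 120, φ(144) = 48, φ(145) = 112, φ(146) = 72, φ(147) = 84, φ(148) = 72, φ(149) = 148, φ(150) = 40, φ(151) = 150, φ(152) = 72, φ(153) = 96, φ(154) = 60, φ(155) = 120, φ(156) = 48, φ(157) = 156, φ(158) = 78, φ(159) = 104, φ(160) = 64, φ(161) = 132, φ(162) = 54, φ(163) = 162, φ(164) = 80, φ(165) = 80, φ(166) = 82, φ(167) = 166, φ(168) = 48, φ(169) = 156, φ(170) = 64, φ(171) = 108, φ(172) = 84, φ(173) = 172, φ(174) = 56, φ(175) = 120, φ(176) = 80, φ(177) = 116, φ(178) = 88, φ(179) = 178, φ(180) = 48, φ(181) = 180, φ(182) = 72, φ(183) = 120, φ(184) = 88, φ(185) = 144, φ(186) = 60, φ(187) = 160, φ(188) = 92, φ(189) = 108, φ(190) = 72, φ(191) = 190. Summing all 191 values: 11166. (Average order: Σ_{n ≤ x} φ(n) ~ (3/π²) x². For x = 191, (3/π²)·191² ≈ 11088.89.)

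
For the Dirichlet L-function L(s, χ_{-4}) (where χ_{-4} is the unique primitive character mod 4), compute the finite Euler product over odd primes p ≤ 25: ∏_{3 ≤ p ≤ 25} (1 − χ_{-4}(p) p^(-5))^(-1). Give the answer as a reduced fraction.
∏ = 19221914719363107239019289471588875/19296053991287416836128860852453376

The odd primes p ≤ 25 are [3, 5, 7, 11, 13, 17, 19, 23]. For each, χ(p) = 1 if p ≡ 1 mod 4, χ(p) = −1 if p ≡ 3 mod 4. Taking (1 − χ(p)/p^5)^(-1) = p^5/(p^5 − χ(p)): (1 − (-1)/3^5)^(-1) · (1 − (1)/5^5)^(-1) · (1 − (-1)/7^5)^(-1) · (1 − (-1)/11^5)^(-1) · (1 − (1)/13^5)^(-1) · (1 − (1)/17^5)^(-1) · (1 − (-1)/19^5)^(-1) · (1 − (-1)/23^5)^(-1) = 19221914719363107239019289471588875/19296053991287416836128860852453376.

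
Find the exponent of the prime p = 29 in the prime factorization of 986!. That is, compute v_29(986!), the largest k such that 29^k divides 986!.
v_29(986!) = 35

Legendre's formula: v_p(n!) = Σ_{k ≥ 1} ⌊n / p^k⌋. For p = 29, n = 986, the terms are:
  ⌊986/29^1⌋ = ⌊986/29⌋ = 34
  ⌊986/29^2⌋ = ⌊986/841⌋ = 1
(the next term ⌊986/29^3⌋ = 0, terminating the sum). Summing: v_29(986!) = 34 + 1 = 35.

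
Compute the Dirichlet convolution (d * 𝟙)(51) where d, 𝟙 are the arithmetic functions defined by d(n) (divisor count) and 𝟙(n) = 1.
(d * 𝟙)(51) = 9

Divisors of 51: [1, 3, 17, 51]. For each d | 51:
  d = 1: d(1) · 𝟙(51/1) = 1 · 1 = 1
  d = 3: d(3) · 𝟙(51/3) = 2 · 1 = 2
  d = 17: d(17) · 𝟙(51/17) = 2 · 1 = 2
  d = 51: d(51) · 𝟙(51/51) = 4 · 1 = 4
Summing: (d * 𝟙)(51) = 1 + 2 + 2 + 4 = 9.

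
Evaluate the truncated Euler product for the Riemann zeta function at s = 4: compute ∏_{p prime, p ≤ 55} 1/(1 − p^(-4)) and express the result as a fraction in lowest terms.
∏ = 750937919501355467062347671738968589096863062629/693820677147413996973765862820413440000000000000

The primes p ≤ 55 are [2, 3, 5, 7, 11, 13, 17, 19, 23, 29, 31, 37, 41, 43, 47, 53]. For each prime, (1 − 1/p^4)^(-1) = p^4 / (p^4 − 1). The product is (1 − 1/2^4)^(-1), (1 − 1/3^4)^(-1), (1 − 1/5^4)^(-1), (1 − 1/7^4)^(-1), (1 − 1/11^4)^(-1), (1 − 1/13^4)^(-1), (1 − 1/17^4)^(-1), (1 − 1/19^4)^(-1), (1 − 1/23^4)^(-1), (1 − 1/29^4)^(-1), (1 − 1/31^4)^(-1), (1 − 1/37^4)^(-1), (1 − 1/41^4)^(-1), (1 − 1/43^4)^(-1), (1 − 1/47^4)^(-1), (1 − 1/53^4)^(-1) = ∏ p^4 / (p^4 − 1) = 750937919501355467062347671738968589096863062629/693820677147413996973765862820413440000000000000.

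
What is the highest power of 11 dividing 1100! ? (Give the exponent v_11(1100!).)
v_11(1100!) = 109

Legendre's formula: v_p(n!) = Σ_{k ≥ 1} ⌊n / p^k⌋. For p = 11, n = 1100, the terms are:
  ⌊1100/11^1⌋ = ⌊1100/11⌋ = 100
  ⌊1100/11^2⌋ = ⌊1100/121⌋ = 9
(the next term ⌊1100/11^3⌋ = 0, terminating the sum). Summing: v_11(1100!) = 100 + 9 = 109.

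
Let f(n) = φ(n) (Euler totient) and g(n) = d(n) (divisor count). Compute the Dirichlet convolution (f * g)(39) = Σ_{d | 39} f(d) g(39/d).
(φ * d)(39) = 56

Divisors of 39: [1, 3, 13, 39]. For each d | 39:
  d = 1: φ(1) · d(39/1) = 1 · 4 = 4
  d = 3: φ(3) · d(39/3) = 2 · 2 = 4
  d = 13: φ(13) · d(39/13) = 12 · 2 = 24
  d = 39: φ(39) · d(39/39) = 24 · 1 = 24
Summing: (φ * d)(39) = 4 + 4 + 24 + 24 = 56.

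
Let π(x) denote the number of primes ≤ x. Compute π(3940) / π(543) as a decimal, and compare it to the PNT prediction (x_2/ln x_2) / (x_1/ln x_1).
π(3940)/π(543) = 546/100 ≈ 5.4600;  PNT prediction ≈ 5.5190.

π(543) = 100 and π(3940) = 546, so π(3940)/π(543) ≈ 5.4600. The PNT-predicted ratio is (3940/ln(3940)) / (543/ln(543)) ≈ 5.5190. The two agree to within a few percent, as expected.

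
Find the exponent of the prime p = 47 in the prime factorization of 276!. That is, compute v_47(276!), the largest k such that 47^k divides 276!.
v_47(276!) = 5

Legendre's formula: v_p(n!) = Σ_{k ≥ 1} ⌊n / p^k⌋. For p = 47, n = 276, the terms are:
  ⌊276/47^1⌋ = ⌊276/47⌋ = 5
(the next term ⌊276/47^2⌋ = 0, terminating the sum). Summing: v_47(276!) = 5 = 5.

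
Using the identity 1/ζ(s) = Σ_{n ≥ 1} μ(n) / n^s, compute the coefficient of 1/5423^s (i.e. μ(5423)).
μ(5423) = -1

Factor n = 5423 = 11 · 17 · 29. μ(n) = 0 if any exponent ≥ 2 (not squarefree); otherwise μ(n) = (−1)^{ω(n)} where ω(n) is the number of distinct prime factors. Applying: μ(5423) = -1.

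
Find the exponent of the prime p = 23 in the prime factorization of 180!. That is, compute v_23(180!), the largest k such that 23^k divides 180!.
v_23(180!) = 7

Legendre's formula: v_p(n!) = Σ_{k ≥ 1} ⌊n / p^k⌋. For p = 23, n = 180, the terms are:
  ⌊180/23^1⌋ = ⌊180/23⌋ = 7
(the next term ⌊180/23^2⌋ = 0, terminating the sum). Summing: v_23(180!) = 7 = 7.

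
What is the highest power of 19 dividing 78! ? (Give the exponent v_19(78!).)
v_19(78!) = 4

Legendre's formula: v_p(n!) = Σ_{k ≥ 1} ⌊n / p^k⌋. For p = 19, n = 78, the terms are:
  ⌊78/19^1⌋ = ⌊78/19⌋ = 4
(the next term ⌊78/19^2⌋ = 0, terminating the sum). Summing: v_19(78!) = 4 = 4.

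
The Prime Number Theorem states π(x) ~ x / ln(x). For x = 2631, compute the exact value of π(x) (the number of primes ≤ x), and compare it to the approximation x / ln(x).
π(2631) = 381;  x/ln(x) ≈ 334.09;  relative error ≈ 12.31%.

Directly count primes up to 2631: π(2631) = 381. The PNT approximation gives 2631/ln(2631) ≈ 2631/7.87512 ≈ 334.09. Relative error (π(x) − x/ln(x)) / π(x) ≈ 12.31%; the approximation is known to undercount slightly (Li(x) is a better estimate).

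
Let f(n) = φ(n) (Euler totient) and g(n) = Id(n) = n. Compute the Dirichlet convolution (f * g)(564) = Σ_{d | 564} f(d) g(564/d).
(φ * Id)(564) = 3720

Divisors of 564: [1, 2, 3, 4, 6, 12, 47, 94, 141, 188, 282, 564]. For each d | 564:
  d = 1: φ(1) · Id(564/1) = 1 · 564 = 564
  d = 2: φ(2) · Id(564/2) = 1 · 282 = 282
  d = 3: φ(3) · Id(564/3) = 2 · 188 = 376
  d = 4: φ(4) · Id(564/4) = 2 · 141 = 282
  d = 6: φ(6) · Id(564/6) = 2 · 94 = 188
  d = 12: φ(12) · Id(564/12) = 4 · 47 = 188
  d = 47: φ(47) · Id(564/47) = 46 · 12 = 552
  d = 94: φ(94) · Id(564/94) = 46 · 6 = 276
  d = 141: φ(141) · Id(564/141) = 92 · 4 = 368
  d = 188: φ(188) · Id(564/188) = 92 · 3 = 276
  d = 282: φ(282) · Id(564/282) = 92 · 2 = 184
  d = 564: φ(564) · Id(564/564) = 184 · 1 = 184
Summing: (φ * Id)(564) = 564 + 282 + 376 + 282 + 188 + 188 + 552 + 276 + 368 + 276 + 184 + 184 = 3720.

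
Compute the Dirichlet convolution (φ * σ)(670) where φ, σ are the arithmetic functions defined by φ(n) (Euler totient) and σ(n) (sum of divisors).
(φ * σ)(670) = 5360

Divisors of 670: [1, 2, 5, 10, 67, 134, 335, 670]. For each d | 670:
  d = 1: φ(1) · σ(670/1) = 1 · 1224 = 1224
  d = 2: φ(2) · σ(670/2) = 1 · 408 = 408
  d = 5: φ(5) · σ(670/5) = 4 · 204 = 816
  d = 10: φ(10) · σ(670/10) = 4 · 68 = 272
  d = 67: φ(67) · σ(670/67) = 66 · 18 = 1188
  d = 134: φ(134) · σ(670/134) = 66 · 6 = 396
  d = 335: φ(335) · σ(670/335) = 264 · 3 = 792
  d = 670: φ(670) · σ(670/670) = 264 · 1 = 264
Summing: (φ * σ)(670) = 1224 + 408 + 816 + 272 + 1188 + 396 + 792 + 264 = 5360.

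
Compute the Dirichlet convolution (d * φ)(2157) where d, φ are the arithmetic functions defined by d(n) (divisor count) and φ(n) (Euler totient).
(d * φ)(2157) = 2880

Divisors of 2157: [1, 3, 719, 2157]. For each d | 2157:
  d = 1: d(1) · φ(2157/1) = 1 · 1436 = 1436
  d = 3: d(3) · φ(2157/3) = 2 · 718 = 1436
  d = 719: d(719) · φ(2157/719) = 2 · 2 = 4
  d = 2157: d(2157) · φ(2157/2157) = 4 · 1 = 4
Summing: (d * φ)(2157) = 1436 + 1436 + 4 + 4 = 2880.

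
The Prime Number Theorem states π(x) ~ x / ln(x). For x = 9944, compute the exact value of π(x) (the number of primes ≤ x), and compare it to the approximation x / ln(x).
π(9944) = 1226;  x/ln(x) ≈ 1080.31;  relative error ≈ 11.88%.

Directly count primes up to 9944: π(9944) = 1226. The PNT approximation gives 9944/ln(9944) ≈ 9944/9.20472 ≈ 1080.31. Relative error (π(x) − x/ln(x)) / π(x) ≈ 11.88%; the approximation is known to undercount slightly (Li(x) is a better estimate).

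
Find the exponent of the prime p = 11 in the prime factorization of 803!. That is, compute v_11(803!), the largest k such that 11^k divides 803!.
v_11(803!) = 79

Legendre's formula: v_p(n!) = Σ_{k ≥ 1} ⌊n / p^k⌋. For p = 11, n = 803, the terms are:
  ⌊803/11^1⌋ = ⌊803/11⌋ = 73
  ⌊803/11^2⌋ = ⌊803/121⌋ = 6
(the next term ⌊803/11^3⌋ = 0, terminating the sum). Summing: v_11(803!) = 73 + 6 = 79.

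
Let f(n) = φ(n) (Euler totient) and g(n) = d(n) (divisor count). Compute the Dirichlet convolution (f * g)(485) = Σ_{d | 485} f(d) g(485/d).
(φ * d)(485) = 588

Divisors of 485: [1, 5, 97, 485]. For each d | 485:
  d = 1: φ(1) · d(485/1) = 1 · 4 = 4
  d = 5: φ(5) · d(485/5) = 4 · 2 = 8
  d = 97: φ(97) · d(485/97) = 96 · 2 = 192
  d = 485: φ(485) · d(485/485) = 384 · 1 = 384
Summing: (φ * d)(485) = 4 + 8 + 192 + 384 = 588.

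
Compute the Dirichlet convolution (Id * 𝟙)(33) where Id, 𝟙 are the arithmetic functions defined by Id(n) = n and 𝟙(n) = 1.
(Id * 𝟙)(33) = 48

Divisors of 33: [1, 3, 11, 33]. For each d | 33:
  d = 1: Id(1) · 𝟙(33/1) = 1 · 1 = 1
  d = 3: Id(3) · 𝟙(33/3) = 3 · 1 = 3
  d = 11: Id(11) · 𝟙(33/11) = 11 · 1 = 11
  d = 33: Id(33) · 𝟙(33/33) = 33 · 1 = 33
Summing: (Id * 𝟙)(33) = 1 + 3 + 11 + 33 = 48.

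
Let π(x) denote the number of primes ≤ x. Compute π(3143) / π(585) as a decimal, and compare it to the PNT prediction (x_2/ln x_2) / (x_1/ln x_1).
π(3143)/π(585) = 446/106 ≈ 4.2075;  PNT prediction ≈ 4.2509.

π(585) = 106 and π(3143) = 446, so π(3143)/π(585) ≈ 4.2075. The PNT-predicted ratio is (3143/ln(3143)) / (585/ln(585)) ≈ 4.2509. The two agree to within a few percent, as expected.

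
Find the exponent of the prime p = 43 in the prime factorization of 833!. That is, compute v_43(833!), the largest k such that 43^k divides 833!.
v_43(833!) = 19

Legendre's formula: v_p(n!) = Σ_{k ≥ 1} ⌊n / p^k⌋. For p = 43, n = 833, the terms are:
  ⌊833/43^1⌋ = ⌊833/43⌋ = 19
(the next term ⌊833/43^2⌋ = 0, terminating the sum). Summing: v_43(833!) = 19 = 19.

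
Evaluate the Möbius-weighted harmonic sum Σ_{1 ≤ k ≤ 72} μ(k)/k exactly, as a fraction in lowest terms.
Σ μ(k)/k = -200643437220052588790575/15941166575048541741926154

Values of μ(k) for 1 ≤ k ≤ 72: μ(1) = 1, μ(2) = -1, μ(3) = -1, μ(5) = -1, μ(6) = 1, μ(7) = -1, μ(10) = 1, μ(11) = -1, μ(13) = -1, μ(14) = 1, μ(15) = 1, μ(17) = -1, μ(19) = -1, μ(21) = 1, μ(22) = 1, μ(23) = -1, μ(26) = 1, μ(29) = -1, μ(30) = -1, μ(31) = -1, μ(33) = 1, μ(34) = 1, μ(35) = 1, μ(37) = -1, μ(38) = 1, μ(39) = 1, μ(41) = -1, μ(42) = -1, μ(43) = -1, μ(46) = 1, μ(47) = -1, μ(51) = 1, μ(53) = -1, μ(55) = 1, μ(57) = 1, μ(58) = 1, μ(59) = -1, μ(61) = -1, μ(62) = 1, μ(65) = 1, μ(66) = -1, μ(67) = -1, μ(69) = 1, μ(70) = -1, μ(71) = -1, with μ = 0 on non-squarefree integers. Summing μ(k)/k for k where μ(k) ≠ 0 gives -200643437220052588790575/15941166575048541741926154 ≈ -0.0126. (PNT ⟺ this sum → 0 as n → ∞.)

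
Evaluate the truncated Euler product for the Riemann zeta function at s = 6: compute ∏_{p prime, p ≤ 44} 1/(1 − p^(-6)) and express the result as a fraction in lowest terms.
∏ = 58415599349237689613444204788995855063746535337692192433390985/57419764821752678419559868369284941010851064169028064391462912

The primes p ≤ 44 are [2, 3, 5, 7, 11, 13, 17, 19, 23, 29, 31, 37, 41, 43]. For each prime, (1 − 1/p^6)^(-1) = p^6 / (p^6 − 1). The product is (1 − 1/2^6)^(-1), (1 − 1/3^6)^(-1), (1 − 1/5^6)^(-1), (1 − 1/7^6)^(-1), (1 − 1/11^6)^(-1), (1 − 1/13^6)^(-1), (1 − 1/17^6)^(-1), (1 − 1/19^6)^(-1), (1 − 1/23^6)^(-1), (1 − 1/29^6)^(-1), (1 − 1/31^6)^(-1), (1 − 1/37^6)^(-1), (1 − 1/41^6)^(-1), (1 − 1/43^6)^(-1) = ∏ p^6 / (p^6 − 1) = 58415599349237689613444204788995855063746535337692192433390985/57419764821752678419559868369284941010851064169028064391462912.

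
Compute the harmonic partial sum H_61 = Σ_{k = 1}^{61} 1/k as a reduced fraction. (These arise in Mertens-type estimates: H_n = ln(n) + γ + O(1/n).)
H_61 = 925372872575832277072279171/197044480683803711251893600

Direct summation: H_61 = 1 + 1/2 + ... + 1/61. The least common denominator is lcm(1, ..., 61) = 591133442051411133755680800; over this denominator the numerator is 591133442051411133755680800 + 295566721025705566877840400 + 197044480683803711251893600 + 147783360512852783438920200 + 118226688410282226751136160 + 98522240341901855625946800 + 84447634578773019107954400 + 73891680256426391719460100 + 65681493561267903750631200 + 59113344205141113375568080 + 53739403822855557614152800 + 49261120170950927812973400 + 45471803234723933365821600 + 42223817289386509553977200 + 39408896136760742250378720 + 36945840128213195859730050 + 34772555414788890220922400 + 32840746780633951875315600 + 31112286423758480723983200 + 29556672102570556687784040 + 28149211526257673035984800 + 26869701911427778807076400 + 25701454002235266685029600 + 24630560085475463906486700 + 23645337682056445350227232 + 22735901617361966682910800 + 21893831187089301250210400 + 21111908644693254776988600 + 20383911794876245991575200 + 19704448068380371125189360 + 19068820711335843024376800 + 18472920064106597929865025 + 17913134607618519204717600 + 17386277707394445110461200 + 16889526915754603821590880 + 16420373390316975937657800 + 15976579514903003615018400 + 15556143211879240361991600 + 15157267744907977788607200 + 14778336051285278343892020 + 14417888830522222774528800 + 14074605763128836517992400 + 13747289350032817064085600 + 13434850955713889403538200 + 13136298712253580750126240 + 12850727001117633342514800 + 12577307277689598590546400 + 12315280042737731953243350 + 12063947796967574158279200 + 11822668841028222675113616 + 11590851804929630073640800 + 11367950808680983341455400 + 11153461170781342146333600 + 10946915593544650625105200 + 10747880764571111522830560 + 10555954322346627388494300 + 10370762141252826907994400 + 10191955897438122995787600 + 10019210882227307351791200 + 9852224034190185562594680 + 9690712164777231700912800 = 2776118617727496831216837513, so H_61 = 2776118617727496831216837513/591133442051411133755680800; reducing by gcd(2776118617727496831216837513, 591133442051411133755680800) = 3 gives 925372872575832277072279171/197044480683803711251893600 ≈ 4.69626. (The PNT-adjacent estimate ln(61) + γ ≈ 4.68809 matches within O(1/n).)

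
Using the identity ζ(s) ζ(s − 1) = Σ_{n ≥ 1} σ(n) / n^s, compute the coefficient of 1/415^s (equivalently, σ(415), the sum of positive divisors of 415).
σ(415) = 504

In the product (Σ m^0/m^s)(Σ k / k^s) = Σ (Σ_{d | n} d) / n^s, the coefficient of 1/n^s is σ(n) = Σ_{d | n} d. For n = 415, divisors are [1, 5, 83, 415]; summing: σ(415) = 504.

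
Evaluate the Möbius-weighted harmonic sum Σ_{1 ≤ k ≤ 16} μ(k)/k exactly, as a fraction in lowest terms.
Σ μ(k)/k = 304/5005

Values of μ(k) for 1 ≤ k ≤ 16: μ(1) = 1, μ(2) = -1, μ(3) = -1, μ(5) = -1, μ(6) = 1, μ(7) = -1, μ(10) = 1, μ(11) = -1, μ(13) = -1, μ(14) = 1, μ(15) = 1, with μ = 0 on non-squarefree integers. Summing μ(k)/k for k where μ(k) ≠ 0 gives 304/5005 ≈ 0.0607. (PNT ⟺ this sum → 0 as n → ∞.)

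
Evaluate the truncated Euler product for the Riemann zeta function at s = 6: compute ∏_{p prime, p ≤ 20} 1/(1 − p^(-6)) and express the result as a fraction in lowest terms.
∏ = 99475806666511821483705625/97780003061374251090837504

The primes p ≤ 20 are [2, 3, 5, 7, 11, 13, 17, 19]. For each prime, (1 − 1/p^6)^(-1) = p^6 / (p^6 − 1). The product is (1 − 1/2^6)^(-1), (1 − 1/3^6)^(-1), (1 − 1/5^6)^(-1), (1 − 1/7^6)^(-1), (1 − 1/11^6)^(-1), (1 − 1/13^6)^(-1), (1 − 1/17^6)^(-1), (1 − 1/19^6)^(-1) = ∏ p^6 / (p^6 − 1) = 99475806666511821483705625/97780003061374251090837504.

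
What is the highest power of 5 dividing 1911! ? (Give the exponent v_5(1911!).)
v_5(1911!) = 476

Legendre's formula: v_p(n!) = Σ_{k ≥ 1} ⌊n / p^k⌋. For p = 5, n = 1911, the terms are:
  ⌊1911/5^1⌋ = ⌊1911/5⌋ = 382
  ⌊1911/5^2⌋ = ⌊1911/25⌋ = 76
  ⌊1911/5^3⌋ = ⌊1911/125⌋ = 15
  ⌊1911/5^4⌋ = ⌊1911/625⌋ = 3
(the next term ⌊1911/5^5⌋ = 0, terminating the sum). Summing: v_5(1911!) = 382 + 76 + 15 + 3 = 476.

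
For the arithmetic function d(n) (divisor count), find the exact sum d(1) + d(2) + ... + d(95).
Σ_{n ≤ 95} d(n) = 447

Compute d(n) for each 1 ≤ n ≤ 95: d(1) = 1, d(2) = 2, d(3) = 2, d(4) = 3, d(5) = 2, d(6) = 4, d(7) = 2, d(8) = 4, d(9) = 3, d(10) = 4, d(11) = 2, d(12) = 6, d(13) = 2, d(14) = 4, d(15) = 4, d(16) = 5, d(17) = 2, d(18) = 6, d(19) = 2, d(20) = 6, d(21) = 4, d(22) = 4, d(23) = 2, d(24) = 8, d(25) = 3, d(26) = 4, d(27) = 4, d(28) = 6, d(29) = 2, d(30) = 8, d(31) = 2, d(32) = 6, d(33) = 4, d(34) = 4, d(35) = 4, d(36) = 9, d(37) = 2, d(38) = 4, d(39) = 4, d(40) = 8, d(41) = 2, d(42) = 8, d(43) = 2, d(44) = 6, d(45) = 6, d(46) = 4, d(47) = 2, d(48) = 10, d(49) = 3, d(50) = 6, d(51) = 4, d(52) = 6, d(53) = 2, d(54) = 8, d(55) = 4, d(56) = 8, d(57) = 4, d(58) = 4, d(59) = 2, d(60) = 12, d(61) = 2, d(62) = 4, d(63) = 6, d(64) = 7, d(65) = 4, d(66) = 8, d(67) = 2, d(68) = 6, d(69) = 4, d(70) = 8, d(71) = 2, d(72) = 12, d(73) = 2, d(74) = 4, d(75) = 6, d(76) = 6, d(77) = 4, d(78) = 8, d(79) = 2, d(80) = 10, d(81) = 5, d(82) = 4, d(83) = 2, d(84) = 12, d(85) = 4, d(86) = 4, d(87) = 4, d(88) = 8, d(89) = 2, d(90) = 12, d(91) = 4, d(92) = 6, d(93) = 4, d(94) = 4, d(95) = 4. Summing all 95 values: 447. (Dirichlet's divisor formula: Σ_{n ≤ x} d(n) = x ln(x) + (2γ − 1) x + O(√x). For x = 95, the asymptotic estimate is ≈ 447.29.)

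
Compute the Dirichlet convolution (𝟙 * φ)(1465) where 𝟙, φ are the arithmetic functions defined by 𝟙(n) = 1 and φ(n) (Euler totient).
(𝟙 * φ)(1465) = 1465

Divisors of 1465: [1, 5, 293, 1465]. For each d | 1465:
  d = 1: 𝟙(1) · φ(1465/1) = 1 · 1168 = 1168
  d = 5: 𝟙(5) · φ(1465/5) = 1 · 292 = 292
  d = 293: 𝟙(293) · φ(1465/293) = 1 · 4 = 4
  d = 1465: 𝟙(1465) · φ(1465/1465) = 1 · 1 = 1
Summing: (𝟙 * φ)(1465) = 1168 + 292 + 4 + 1 = 1465.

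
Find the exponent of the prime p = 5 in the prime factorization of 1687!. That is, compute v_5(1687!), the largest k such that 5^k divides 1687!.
v_5(1687!) = 419

Legendre's formula: v_p(n!) = Σ_{k ≥ 1} ⌊n / p^k⌋. For p = 5, n = 1687, the terms are:
  ⌊1687/5^1⌋ = ⌊1687/5⌋ = 337
  ⌊1687/5^2⌋ = ⌊1687/25⌋ = 67
  ⌊1687/5^3⌋ = ⌊1687/125⌋ = 13
  ⌊1687/5^4⌋ = ⌊1687/625⌋ = 2
(the next term ⌊1687/5^5⌋ = 0, terminating the sum). Summing: v_5(1687!) = 337 + 67 + 13 + 2 = 419.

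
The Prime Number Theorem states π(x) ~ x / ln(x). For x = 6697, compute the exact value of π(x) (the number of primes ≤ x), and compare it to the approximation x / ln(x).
π(6697) = 863;  x/ln(x) ≈ 760.21;  relative error ≈ 11.91%.

Directly count primes up to 6697: π(6697) = 863. The PNT approximation gives 6697/ln(6697) ≈ 6697/8.80941 ≈ 760.21. Relative error (π(x) − x/ln(x)) / π(x) ≈ 11.91%; the approximation is known to undercount slightly (Li(x) is a better estimate).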